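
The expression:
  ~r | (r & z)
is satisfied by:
  {z: True, r: False}
  {r: False, z: False}
  {r: True, z: True}


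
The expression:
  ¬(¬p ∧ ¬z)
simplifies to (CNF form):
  p ∨ z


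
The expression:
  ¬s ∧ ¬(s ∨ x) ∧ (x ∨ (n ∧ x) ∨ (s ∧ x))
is never true.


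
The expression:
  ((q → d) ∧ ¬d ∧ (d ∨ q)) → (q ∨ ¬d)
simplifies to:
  True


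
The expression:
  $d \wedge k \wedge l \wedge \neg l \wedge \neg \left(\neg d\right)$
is never true.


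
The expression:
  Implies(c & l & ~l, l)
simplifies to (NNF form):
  True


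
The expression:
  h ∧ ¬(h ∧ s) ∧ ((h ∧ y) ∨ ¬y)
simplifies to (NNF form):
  h ∧ ¬s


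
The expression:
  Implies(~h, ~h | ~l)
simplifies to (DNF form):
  True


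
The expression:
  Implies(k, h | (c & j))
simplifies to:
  h | ~k | (c & j)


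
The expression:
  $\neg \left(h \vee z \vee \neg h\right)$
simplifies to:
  $\text{False}$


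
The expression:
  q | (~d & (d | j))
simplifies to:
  q | (j & ~d)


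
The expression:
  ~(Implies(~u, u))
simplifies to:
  ~u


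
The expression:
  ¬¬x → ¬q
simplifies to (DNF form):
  ¬q ∨ ¬x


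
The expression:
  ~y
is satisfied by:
  {y: False}


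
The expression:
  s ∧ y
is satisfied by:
  {s: True, y: True}


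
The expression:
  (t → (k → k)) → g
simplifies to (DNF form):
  g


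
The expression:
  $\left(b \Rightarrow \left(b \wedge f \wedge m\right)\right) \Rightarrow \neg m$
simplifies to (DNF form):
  $\left(b \wedge \neg f\right) \vee \neg m$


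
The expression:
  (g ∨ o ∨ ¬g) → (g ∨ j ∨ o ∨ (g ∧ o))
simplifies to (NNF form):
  g ∨ j ∨ o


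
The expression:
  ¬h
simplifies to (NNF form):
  ¬h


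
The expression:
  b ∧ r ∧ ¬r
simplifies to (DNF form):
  False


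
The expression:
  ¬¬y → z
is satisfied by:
  {z: True, y: False}
  {y: False, z: False}
  {y: True, z: True}


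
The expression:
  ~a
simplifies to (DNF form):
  ~a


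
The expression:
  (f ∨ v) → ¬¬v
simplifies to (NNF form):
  v ∨ ¬f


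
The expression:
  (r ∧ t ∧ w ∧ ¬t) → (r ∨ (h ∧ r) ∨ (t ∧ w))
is always true.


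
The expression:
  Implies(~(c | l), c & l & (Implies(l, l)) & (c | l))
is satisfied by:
  {c: True, l: True}
  {c: True, l: False}
  {l: True, c: False}


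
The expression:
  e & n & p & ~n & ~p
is never true.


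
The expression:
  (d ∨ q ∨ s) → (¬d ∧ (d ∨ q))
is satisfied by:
  {q: True, s: False, d: False}
  {s: False, d: False, q: False}
  {q: True, s: True, d: False}


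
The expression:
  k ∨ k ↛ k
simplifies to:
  k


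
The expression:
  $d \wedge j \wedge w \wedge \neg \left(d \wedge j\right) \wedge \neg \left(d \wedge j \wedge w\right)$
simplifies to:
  $\text{False}$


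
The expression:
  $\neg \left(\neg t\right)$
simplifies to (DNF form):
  $t$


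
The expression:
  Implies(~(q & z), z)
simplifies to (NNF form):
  z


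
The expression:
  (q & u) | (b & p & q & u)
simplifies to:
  q & u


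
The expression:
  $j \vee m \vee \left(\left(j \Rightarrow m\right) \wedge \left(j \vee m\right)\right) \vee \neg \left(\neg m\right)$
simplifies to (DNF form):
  $j \vee m$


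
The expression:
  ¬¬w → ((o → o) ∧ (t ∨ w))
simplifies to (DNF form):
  True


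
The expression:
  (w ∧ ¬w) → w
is always true.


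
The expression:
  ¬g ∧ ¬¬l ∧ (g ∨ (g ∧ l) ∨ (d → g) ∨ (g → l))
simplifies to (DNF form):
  l ∧ ¬g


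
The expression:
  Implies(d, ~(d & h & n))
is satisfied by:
  {h: False, d: False, n: False}
  {n: True, h: False, d: False}
  {d: True, h: False, n: False}
  {n: True, d: True, h: False}
  {h: True, n: False, d: False}
  {n: True, h: True, d: False}
  {d: True, h: True, n: False}


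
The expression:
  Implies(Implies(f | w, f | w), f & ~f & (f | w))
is never true.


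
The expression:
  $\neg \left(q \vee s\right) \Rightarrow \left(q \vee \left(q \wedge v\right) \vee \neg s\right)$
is always true.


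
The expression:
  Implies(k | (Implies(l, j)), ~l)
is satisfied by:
  {k: False, l: False, j: False}
  {j: True, k: False, l: False}
  {k: True, j: False, l: False}
  {j: True, k: True, l: False}
  {l: True, j: False, k: False}


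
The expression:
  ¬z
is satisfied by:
  {z: False}


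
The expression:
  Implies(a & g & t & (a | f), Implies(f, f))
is always true.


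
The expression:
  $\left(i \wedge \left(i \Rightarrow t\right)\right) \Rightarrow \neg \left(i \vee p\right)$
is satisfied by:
  {t: False, i: False}
  {i: True, t: False}
  {t: True, i: False}


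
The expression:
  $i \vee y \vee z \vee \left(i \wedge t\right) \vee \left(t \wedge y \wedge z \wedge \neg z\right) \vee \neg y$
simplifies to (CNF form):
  $\text{True}$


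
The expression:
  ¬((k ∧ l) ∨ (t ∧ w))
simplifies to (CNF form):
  (¬k ∨ ¬l) ∧ (¬t ∨ ¬w) ∧ (¬k ∨ ¬l ∨ ¬t) ∧ (¬k ∨ ¬l ∨ ¬w) ∧ (¬k ∨ ¬t ∨ ¬w) ∧ (¬l ∨ ¬t ∨ ¬w) ∧ (¬k ∨ ¬l ∨ ¬t ∨ ¬w)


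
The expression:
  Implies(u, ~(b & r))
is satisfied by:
  {u: False, b: False, r: False}
  {r: True, u: False, b: False}
  {b: True, u: False, r: False}
  {r: True, b: True, u: False}
  {u: True, r: False, b: False}
  {r: True, u: True, b: False}
  {b: True, u: True, r: False}


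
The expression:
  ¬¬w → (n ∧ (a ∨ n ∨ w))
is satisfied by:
  {n: True, w: False}
  {w: False, n: False}
  {w: True, n: True}


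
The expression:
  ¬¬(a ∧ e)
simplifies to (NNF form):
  a ∧ e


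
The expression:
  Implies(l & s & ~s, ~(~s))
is always true.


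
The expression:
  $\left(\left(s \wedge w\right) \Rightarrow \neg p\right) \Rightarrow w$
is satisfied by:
  {w: True}


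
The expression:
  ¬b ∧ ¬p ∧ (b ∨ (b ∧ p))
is never true.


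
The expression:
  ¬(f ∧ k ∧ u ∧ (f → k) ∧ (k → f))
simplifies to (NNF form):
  ¬f ∨ ¬k ∨ ¬u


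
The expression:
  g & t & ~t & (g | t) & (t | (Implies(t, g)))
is never true.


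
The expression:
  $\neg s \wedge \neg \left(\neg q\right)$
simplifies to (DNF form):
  $q \wedge \neg s$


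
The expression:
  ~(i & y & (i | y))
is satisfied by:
  {y: False, i: False}
  {i: True, y: False}
  {y: True, i: False}


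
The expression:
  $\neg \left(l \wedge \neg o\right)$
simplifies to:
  $o \vee \neg l$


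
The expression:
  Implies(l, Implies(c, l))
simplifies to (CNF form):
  True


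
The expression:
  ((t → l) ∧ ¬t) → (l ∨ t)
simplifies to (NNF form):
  l ∨ t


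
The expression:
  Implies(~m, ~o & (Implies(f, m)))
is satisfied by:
  {m: True, f: False, o: False}
  {m: True, o: True, f: False}
  {m: True, f: True, o: False}
  {m: True, o: True, f: True}
  {o: False, f: False, m: False}


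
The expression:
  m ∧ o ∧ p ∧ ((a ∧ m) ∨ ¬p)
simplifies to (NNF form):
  a ∧ m ∧ o ∧ p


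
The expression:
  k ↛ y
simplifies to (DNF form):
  k ∧ ¬y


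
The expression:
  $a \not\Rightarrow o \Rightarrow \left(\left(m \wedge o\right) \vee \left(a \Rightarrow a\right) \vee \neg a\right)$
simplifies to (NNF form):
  $\text{True}$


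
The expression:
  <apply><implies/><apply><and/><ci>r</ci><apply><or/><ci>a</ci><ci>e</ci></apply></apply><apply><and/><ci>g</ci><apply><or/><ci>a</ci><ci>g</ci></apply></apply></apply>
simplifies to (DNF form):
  <apply><or/><ci>g</ci><apply><not/><ci>r</ci></apply><apply><and/><apply><not/><ci>a</ci></apply><apply><not/><ci>e</ci></apply></apply></apply>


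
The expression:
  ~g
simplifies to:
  ~g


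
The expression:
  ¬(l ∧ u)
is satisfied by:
  {l: False, u: False}
  {u: True, l: False}
  {l: True, u: False}


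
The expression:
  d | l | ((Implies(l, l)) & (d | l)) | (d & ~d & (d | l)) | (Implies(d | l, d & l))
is always true.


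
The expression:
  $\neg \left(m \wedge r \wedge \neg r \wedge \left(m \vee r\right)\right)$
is always true.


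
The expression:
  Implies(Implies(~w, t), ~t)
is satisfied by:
  {t: False}


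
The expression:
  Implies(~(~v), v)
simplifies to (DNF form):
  True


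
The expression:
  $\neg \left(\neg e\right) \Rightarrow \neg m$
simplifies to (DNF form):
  $\neg e \vee \neg m$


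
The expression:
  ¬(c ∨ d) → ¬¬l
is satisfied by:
  {c: True, d: True, l: True}
  {c: True, d: True, l: False}
  {c: True, l: True, d: False}
  {c: True, l: False, d: False}
  {d: True, l: True, c: False}
  {d: True, l: False, c: False}
  {l: True, d: False, c: False}


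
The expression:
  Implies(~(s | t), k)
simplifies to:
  k | s | t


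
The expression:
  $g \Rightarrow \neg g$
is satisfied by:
  {g: False}


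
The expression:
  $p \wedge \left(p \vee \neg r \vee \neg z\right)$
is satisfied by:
  {p: True}


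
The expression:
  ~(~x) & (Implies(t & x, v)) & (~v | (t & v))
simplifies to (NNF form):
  x & (t | ~v) & (v | ~t)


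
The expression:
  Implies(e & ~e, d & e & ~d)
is always true.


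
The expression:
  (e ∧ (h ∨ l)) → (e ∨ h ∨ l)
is always true.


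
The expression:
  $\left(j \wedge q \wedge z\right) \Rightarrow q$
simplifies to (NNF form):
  $\text{True}$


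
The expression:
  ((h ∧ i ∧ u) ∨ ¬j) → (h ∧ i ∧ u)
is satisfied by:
  {u: True, j: True, h: True, i: True}
  {u: True, j: True, h: True, i: False}
  {u: True, j: True, i: True, h: False}
  {u: True, j: True, i: False, h: False}
  {j: True, h: True, i: True, u: False}
  {j: True, h: True, i: False, u: False}
  {j: True, h: False, i: True, u: False}
  {j: True, h: False, i: False, u: False}
  {u: True, h: True, i: True, j: False}


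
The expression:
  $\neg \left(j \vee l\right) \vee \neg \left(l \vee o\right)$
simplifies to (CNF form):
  $\neg l \wedge \left(\neg j \vee \neg o\right)$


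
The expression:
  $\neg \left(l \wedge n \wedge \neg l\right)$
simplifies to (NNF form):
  $\text{True}$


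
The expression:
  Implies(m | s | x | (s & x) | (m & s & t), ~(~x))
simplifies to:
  x | (~m & ~s)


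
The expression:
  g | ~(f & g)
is always true.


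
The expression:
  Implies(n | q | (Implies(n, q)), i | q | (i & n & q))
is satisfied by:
  {i: True, q: True}
  {i: True, q: False}
  {q: True, i: False}


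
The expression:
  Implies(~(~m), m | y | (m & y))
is always true.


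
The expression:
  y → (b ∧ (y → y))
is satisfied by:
  {b: True, y: False}
  {y: False, b: False}
  {y: True, b: True}


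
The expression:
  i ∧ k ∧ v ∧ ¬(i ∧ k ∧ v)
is never true.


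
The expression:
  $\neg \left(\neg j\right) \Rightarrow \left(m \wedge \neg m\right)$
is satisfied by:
  {j: False}


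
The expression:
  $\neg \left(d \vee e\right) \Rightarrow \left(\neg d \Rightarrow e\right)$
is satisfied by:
  {d: True, e: True}
  {d: True, e: False}
  {e: True, d: False}


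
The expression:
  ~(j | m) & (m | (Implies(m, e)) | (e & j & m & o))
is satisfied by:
  {j: False, m: False}


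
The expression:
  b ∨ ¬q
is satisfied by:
  {b: True, q: False}
  {q: False, b: False}
  {q: True, b: True}


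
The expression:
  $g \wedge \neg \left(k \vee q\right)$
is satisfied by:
  {g: True, q: False, k: False}


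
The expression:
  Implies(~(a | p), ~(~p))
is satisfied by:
  {a: True, p: True}
  {a: True, p: False}
  {p: True, a: False}


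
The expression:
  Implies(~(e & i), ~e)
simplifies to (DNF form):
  i | ~e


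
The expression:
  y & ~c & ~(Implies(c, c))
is never true.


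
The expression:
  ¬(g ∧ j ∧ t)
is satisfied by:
  {g: False, t: False, j: False}
  {j: True, g: False, t: False}
  {t: True, g: False, j: False}
  {j: True, t: True, g: False}
  {g: True, j: False, t: False}
  {j: True, g: True, t: False}
  {t: True, g: True, j: False}


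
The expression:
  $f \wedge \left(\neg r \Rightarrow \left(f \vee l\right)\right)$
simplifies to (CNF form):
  $f$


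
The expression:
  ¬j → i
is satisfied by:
  {i: True, j: True}
  {i: True, j: False}
  {j: True, i: False}


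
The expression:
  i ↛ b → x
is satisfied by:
  {b: True, x: True, i: False}
  {b: True, x: False, i: False}
  {x: True, b: False, i: False}
  {b: False, x: False, i: False}
  {b: True, i: True, x: True}
  {b: True, i: True, x: False}
  {i: True, x: True, b: False}


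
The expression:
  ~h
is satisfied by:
  {h: False}


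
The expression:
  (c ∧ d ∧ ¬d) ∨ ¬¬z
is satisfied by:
  {z: True}


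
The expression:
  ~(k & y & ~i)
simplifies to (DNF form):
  i | ~k | ~y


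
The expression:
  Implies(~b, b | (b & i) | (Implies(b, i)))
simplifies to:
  True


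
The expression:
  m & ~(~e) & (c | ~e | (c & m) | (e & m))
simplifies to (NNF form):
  e & m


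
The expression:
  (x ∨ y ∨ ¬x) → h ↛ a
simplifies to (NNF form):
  h ∧ ¬a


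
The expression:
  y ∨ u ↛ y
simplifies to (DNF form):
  u ∨ y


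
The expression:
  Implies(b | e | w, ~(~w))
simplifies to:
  w | (~b & ~e)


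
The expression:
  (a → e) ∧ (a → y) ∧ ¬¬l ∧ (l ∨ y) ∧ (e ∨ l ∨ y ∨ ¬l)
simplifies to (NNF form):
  l ∧ (e ∨ ¬a) ∧ (y ∨ ¬a)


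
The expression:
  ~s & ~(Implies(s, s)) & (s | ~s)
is never true.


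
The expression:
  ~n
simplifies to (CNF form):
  ~n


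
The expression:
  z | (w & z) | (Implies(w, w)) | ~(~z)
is always true.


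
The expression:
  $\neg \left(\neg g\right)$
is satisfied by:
  {g: True}


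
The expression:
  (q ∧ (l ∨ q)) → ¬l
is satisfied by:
  {l: False, q: False}
  {q: True, l: False}
  {l: True, q: False}


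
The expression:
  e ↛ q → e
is always true.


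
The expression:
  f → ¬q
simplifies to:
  ¬f ∨ ¬q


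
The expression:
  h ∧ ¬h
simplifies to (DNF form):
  False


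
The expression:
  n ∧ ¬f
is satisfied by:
  {n: True, f: False}


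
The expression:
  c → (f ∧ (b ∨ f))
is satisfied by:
  {f: True, c: False}
  {c: False, f: False}
  {c: True, f: True}


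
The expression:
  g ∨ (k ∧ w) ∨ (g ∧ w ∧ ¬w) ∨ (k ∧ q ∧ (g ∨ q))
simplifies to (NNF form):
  g ∨ (k ∧ q) ∨ (k ∧ w)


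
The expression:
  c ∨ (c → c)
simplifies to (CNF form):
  True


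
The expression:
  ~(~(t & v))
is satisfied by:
  {t: True, v: True}


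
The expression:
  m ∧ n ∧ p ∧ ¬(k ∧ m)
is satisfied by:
  {p: True, m: True, n: True, k: False}


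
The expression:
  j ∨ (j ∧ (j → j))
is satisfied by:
  {j: True}


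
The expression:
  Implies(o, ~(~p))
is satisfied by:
  {p: True, o: False}
  {o: False, p: False}
  {o: True, p: True}


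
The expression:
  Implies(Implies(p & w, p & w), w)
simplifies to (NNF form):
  w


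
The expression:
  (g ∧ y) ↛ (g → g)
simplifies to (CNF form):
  False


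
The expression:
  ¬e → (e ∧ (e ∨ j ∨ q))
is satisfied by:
  {e: True}


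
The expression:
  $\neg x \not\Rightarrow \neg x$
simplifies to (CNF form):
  $\text{False}$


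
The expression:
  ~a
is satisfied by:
  {a: False}


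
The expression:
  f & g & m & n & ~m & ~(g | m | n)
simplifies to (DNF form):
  False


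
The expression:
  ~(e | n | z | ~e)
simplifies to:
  False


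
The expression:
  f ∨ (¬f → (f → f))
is always true.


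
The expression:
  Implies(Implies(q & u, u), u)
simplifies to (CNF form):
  u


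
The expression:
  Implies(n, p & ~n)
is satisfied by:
  {n: False}


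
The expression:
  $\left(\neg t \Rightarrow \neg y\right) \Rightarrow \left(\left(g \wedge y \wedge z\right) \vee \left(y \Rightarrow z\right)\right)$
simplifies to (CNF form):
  $z \vee \neg t \vee \neg y$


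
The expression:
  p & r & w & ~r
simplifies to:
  False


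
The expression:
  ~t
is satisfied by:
  {t: False}


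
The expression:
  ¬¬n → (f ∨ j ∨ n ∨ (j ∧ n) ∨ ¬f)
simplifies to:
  True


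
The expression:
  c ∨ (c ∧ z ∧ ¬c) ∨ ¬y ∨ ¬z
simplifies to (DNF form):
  c ∨ ¬y ∨ ¬z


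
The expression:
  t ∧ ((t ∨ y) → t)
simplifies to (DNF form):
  t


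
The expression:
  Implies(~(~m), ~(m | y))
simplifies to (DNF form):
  ~m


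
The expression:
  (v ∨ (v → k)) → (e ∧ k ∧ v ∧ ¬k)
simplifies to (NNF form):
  False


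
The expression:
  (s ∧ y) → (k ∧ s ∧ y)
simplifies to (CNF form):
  k ∨ ¬s ∨ ¬y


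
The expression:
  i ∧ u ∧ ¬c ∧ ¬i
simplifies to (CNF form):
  False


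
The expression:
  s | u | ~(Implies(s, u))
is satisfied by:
  {u: True, s: True}
  {u: True, s: False}
  {s: True, u: False}


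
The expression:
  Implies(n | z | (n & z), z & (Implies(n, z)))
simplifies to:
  z | ~n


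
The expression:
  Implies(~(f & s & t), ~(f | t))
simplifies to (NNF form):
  (f | ~t) & (s | ~t) & (t | ~f)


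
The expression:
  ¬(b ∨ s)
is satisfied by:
  {b: False, s: False}


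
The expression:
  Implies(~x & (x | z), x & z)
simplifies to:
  x | ~z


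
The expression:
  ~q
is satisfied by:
  {q: False}


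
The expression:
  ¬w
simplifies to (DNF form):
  ¬w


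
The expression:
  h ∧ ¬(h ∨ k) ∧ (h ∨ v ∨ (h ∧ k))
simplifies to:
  False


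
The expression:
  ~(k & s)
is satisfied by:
  {s: False, k: False}
  {k: True, s: False}
  {s: True, k: False}


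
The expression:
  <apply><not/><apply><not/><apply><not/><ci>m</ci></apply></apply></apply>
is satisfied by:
  {m: False}


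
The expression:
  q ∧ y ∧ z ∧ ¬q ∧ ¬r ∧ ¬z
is never true.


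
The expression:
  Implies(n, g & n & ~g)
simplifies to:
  ~n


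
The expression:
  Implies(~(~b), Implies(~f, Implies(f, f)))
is always true.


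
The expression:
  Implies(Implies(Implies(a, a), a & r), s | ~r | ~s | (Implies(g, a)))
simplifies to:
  True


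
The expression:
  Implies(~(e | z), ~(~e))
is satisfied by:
  {z: True, e: True}
  {z: True, e: False}
  {e: True, z: False}


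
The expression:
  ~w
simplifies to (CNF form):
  ~w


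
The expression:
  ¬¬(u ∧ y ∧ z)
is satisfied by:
  {z: True, u: True, y: True}


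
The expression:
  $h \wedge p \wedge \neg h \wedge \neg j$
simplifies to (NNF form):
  $\text{False}$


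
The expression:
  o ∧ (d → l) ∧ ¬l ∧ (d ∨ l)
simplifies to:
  False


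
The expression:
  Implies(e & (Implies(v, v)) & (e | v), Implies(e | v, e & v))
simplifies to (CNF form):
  v | ~e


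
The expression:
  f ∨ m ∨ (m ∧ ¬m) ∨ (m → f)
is always true.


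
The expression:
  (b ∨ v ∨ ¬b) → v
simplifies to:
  v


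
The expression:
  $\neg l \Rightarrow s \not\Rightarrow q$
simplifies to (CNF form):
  $\left(l \vee s\right) \wedge \left(l \vee \neg q\right)$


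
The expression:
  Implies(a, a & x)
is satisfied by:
  {x: True, a: False}
  {a: False, x: False}
  {a: True, x: True}


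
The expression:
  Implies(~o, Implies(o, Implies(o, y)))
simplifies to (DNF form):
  True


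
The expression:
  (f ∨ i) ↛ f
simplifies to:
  i ∧ ¬f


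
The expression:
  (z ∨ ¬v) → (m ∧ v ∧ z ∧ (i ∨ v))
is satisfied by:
  {m: True, v: True, z: False}
  {v: True, z: False, m: False}
  {z: True, m: True, v: True}


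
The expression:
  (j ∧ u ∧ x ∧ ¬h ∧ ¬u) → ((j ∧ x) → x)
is always true.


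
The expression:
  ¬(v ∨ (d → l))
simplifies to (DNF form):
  d ∧ ¬l ∧ ¬v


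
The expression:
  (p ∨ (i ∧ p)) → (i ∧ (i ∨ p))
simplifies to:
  i ∨ ¬p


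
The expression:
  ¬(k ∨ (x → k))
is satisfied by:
  {x: True, k: False}


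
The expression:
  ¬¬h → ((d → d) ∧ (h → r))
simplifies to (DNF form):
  r ∨ ¬h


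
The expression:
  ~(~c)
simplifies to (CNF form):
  c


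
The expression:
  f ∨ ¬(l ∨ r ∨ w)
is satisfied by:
  {f: True, l: False, w: False, r: False}
  {r: True, f: True, l: False, w: False}
  {f: True, w: True, l: False, r: False}
  {r: True, f: True, w: True, l: False}
  {f: True, l: True, w: False, r: False}
  {f: True, r: True, l: True, w: False}
  {f: True, w: True, l: True, r: False}
  {r: True, f: True, w: True, l: True}
  {r: False, l: False, w: False, f: False}


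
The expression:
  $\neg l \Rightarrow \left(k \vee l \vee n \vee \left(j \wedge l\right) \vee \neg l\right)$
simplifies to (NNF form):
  $\text{True}$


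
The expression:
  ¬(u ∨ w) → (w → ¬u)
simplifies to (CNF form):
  True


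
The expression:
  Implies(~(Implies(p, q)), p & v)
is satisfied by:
  {q: True, v: True, p: False}
  {q: True, p: False, v: False}
  {v: True, p: False, q: False}
  {v: False, p: False, q: False}
  {q: True, v: True, p: True}
  {q: True, p: True, v: False}
  {v: True, p: True, q: False}


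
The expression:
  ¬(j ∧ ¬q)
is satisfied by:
  {q: True, j: False}
  {j: False, q: False}
  {j: True, q: True}


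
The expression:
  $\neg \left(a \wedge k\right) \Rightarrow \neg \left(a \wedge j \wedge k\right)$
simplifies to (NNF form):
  $\text{True}$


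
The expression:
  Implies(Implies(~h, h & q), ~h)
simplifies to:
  ~h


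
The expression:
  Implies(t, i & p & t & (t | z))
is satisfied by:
  {p: True, i: True, t: False}
  {p: True, i: False, t: False}
  {i: True, p: False, t: False}
  {p: False, i: False, t: False}
  {t: True, p: True, i: True}


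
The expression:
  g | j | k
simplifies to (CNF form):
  g | j | k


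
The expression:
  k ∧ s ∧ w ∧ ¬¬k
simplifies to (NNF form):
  k ∧ s ∧ w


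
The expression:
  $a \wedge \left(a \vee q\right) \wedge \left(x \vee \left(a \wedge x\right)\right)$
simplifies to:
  $a \wedge x$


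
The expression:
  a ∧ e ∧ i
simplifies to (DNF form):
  a ∧ e ∧ i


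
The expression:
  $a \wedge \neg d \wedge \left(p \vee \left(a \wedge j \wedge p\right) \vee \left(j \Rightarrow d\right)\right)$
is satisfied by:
  {a: True, p: True, j: False, d: False}
  {a: True, p: False, j: False, d: False}
  {a: True, j: True, p: True, d: False}


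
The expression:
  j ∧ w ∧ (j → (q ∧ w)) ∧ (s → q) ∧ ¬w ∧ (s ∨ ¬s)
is never true.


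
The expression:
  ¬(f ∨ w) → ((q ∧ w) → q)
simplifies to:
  True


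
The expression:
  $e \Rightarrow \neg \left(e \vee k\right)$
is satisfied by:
  {e: False}


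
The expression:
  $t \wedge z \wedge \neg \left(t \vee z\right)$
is never true.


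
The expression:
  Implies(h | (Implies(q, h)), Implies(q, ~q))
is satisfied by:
  {h: False, q: False}
  {q: True, h: False}
  {h: True, q: False}


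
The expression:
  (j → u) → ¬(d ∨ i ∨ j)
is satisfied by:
  {j: True, i: False, u: False, d: False}
  {d: True, j: True, i: False, u: False}
  {j: True, i: True, u: False, d: False}
  {d: True, j: True, i: True, u: False}
  {d: False, i: False, u: False, j: False}
  {u: True, d: False, i: False, j: False}


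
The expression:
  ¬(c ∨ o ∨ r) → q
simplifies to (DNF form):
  c ∨ o ∨ q ∨ r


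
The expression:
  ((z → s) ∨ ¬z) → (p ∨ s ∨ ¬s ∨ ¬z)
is always true.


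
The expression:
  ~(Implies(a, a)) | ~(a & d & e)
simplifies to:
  ~a | ~d | ~e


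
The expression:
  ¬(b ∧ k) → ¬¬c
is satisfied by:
  {b: True, c: True, k: True}
  {b: True, c: True, k: False}
  {c: True, k: True, b: False}
  {c: True, k: False, b: False}
  {b: True, k: True, c: False}


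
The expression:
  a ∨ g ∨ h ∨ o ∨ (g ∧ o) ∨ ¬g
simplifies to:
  True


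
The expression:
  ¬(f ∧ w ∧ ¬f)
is always true.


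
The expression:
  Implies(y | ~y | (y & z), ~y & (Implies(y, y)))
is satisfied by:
  {y: False}


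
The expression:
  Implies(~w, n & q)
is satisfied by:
  {q: True, w: True, n: True}
  {q: True, w: True, n: False}
  {w: True, n: True, q: False}
  {w: True, n: False, q: False}
  {q: True, n: True, w: False}


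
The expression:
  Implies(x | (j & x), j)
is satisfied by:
  {j: True, x: False}
  {x: False, j: False}
  {x: True, j: True}


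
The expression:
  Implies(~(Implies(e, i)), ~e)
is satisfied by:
  {i: True, e: False}
  {e: False, i: False}
  {e: True, i: True}


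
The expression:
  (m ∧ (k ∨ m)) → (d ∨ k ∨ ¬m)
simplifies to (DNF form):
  d ∨ k ∨ ¬m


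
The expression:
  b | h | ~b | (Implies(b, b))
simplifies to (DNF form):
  True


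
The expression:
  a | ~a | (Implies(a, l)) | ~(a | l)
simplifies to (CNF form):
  True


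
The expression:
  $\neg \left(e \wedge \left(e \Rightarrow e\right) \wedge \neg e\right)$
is always true.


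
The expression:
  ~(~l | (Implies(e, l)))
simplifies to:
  False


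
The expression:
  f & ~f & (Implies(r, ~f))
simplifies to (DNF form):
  False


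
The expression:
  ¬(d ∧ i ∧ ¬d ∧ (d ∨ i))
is always true.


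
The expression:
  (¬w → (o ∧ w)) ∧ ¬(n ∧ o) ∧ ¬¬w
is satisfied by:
  {w: True, o: False, n: False}
  {w: True, n: True, o: False}
  {w: True, o: True, n: False}


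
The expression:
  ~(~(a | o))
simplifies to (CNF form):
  a | o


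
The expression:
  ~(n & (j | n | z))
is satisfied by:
  {n: False}


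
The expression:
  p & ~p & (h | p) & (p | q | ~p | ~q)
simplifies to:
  False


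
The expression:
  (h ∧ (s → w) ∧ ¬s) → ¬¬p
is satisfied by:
  {p: True, s: True, h: False}
  {p: True, h: False, s: False}
  {s: True, h: False, p: False}
  {s: False, h: False, p: False}
  {p: True, s: True, h: True}
  {p: True, h: True, s: False}
  {s: True, h: True, p: False}


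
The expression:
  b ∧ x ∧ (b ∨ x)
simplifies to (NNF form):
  b ∧ x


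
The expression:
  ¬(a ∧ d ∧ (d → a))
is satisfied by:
  {d: False, a: False}
  {a: True, d: False}
  {d: True, a: False}


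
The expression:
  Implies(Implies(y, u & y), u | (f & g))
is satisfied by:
  {y: True, g: True, u: True, f: True}
  {y: True, g: True, u: True, f: False}
  {y: True, u: True, f: True, g: False}
  {y: True, u: True, f: False, g: False}
  {y: True, g: True, f: True, u: False}
  {y: True, g: True, f: False, u: False}
  {y: True, f: True, u: False, g: False}
  {y: True, f: False, u: False, g: False}
  {g: True, u: True, f: True, y: False}
  {g: True, u: True, f: False, y: False}
  {u: True, f: True, y: False, g: False}
  {u: True, y: False, f: False, g: False}
  {g: True, f: True, y: False, u: False}


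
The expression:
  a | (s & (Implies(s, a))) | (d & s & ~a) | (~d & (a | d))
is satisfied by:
  {a: True, d: True, s: True}
  {a: True, d: True, s: False}
  {a: True, s: True, d: False}
  {a: True, s: False, d: False}
  {d: True, s: True, a: False}


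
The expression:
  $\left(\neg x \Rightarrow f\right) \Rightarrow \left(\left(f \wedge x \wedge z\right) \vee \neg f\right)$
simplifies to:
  $\left(x \wedge z\right) \vee \neg f$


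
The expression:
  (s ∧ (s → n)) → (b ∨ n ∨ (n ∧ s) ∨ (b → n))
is always true.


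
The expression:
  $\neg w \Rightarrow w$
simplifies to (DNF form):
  $w$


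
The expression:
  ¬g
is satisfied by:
  {g: False}


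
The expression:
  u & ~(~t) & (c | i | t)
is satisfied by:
  {t: True, u: True}


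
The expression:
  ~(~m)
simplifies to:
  m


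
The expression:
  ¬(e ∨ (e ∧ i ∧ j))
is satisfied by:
  {e: False}


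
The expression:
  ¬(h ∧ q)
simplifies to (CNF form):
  ¬h ∨ ¬q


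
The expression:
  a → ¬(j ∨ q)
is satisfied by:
  {q: False, a: False, j: False}
  {j: True, q: False, a: False}
  {q: True, j: False, a: False}
  {j: True, q: True, a: False}
  {a: True, j: False, q: False}


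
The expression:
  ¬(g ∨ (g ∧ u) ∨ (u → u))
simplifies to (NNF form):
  False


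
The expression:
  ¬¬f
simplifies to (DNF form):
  f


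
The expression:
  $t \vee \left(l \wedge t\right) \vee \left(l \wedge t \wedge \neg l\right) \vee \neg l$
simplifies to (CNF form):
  $t \vee \neg l$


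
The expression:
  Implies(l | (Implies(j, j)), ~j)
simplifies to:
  ~j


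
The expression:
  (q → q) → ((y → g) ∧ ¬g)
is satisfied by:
  {g: False, y: False}


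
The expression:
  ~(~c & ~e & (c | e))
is always true.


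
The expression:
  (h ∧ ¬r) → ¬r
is always true.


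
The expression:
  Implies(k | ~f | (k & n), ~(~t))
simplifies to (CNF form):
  (f | t) & (t | ~k)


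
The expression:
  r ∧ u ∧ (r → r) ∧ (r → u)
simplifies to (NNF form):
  r ∧ u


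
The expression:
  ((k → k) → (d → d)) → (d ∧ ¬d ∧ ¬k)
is never true.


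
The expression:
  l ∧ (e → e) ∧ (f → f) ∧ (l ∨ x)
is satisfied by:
  {l: True}


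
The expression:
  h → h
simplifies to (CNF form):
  True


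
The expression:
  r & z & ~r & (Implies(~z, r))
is never true.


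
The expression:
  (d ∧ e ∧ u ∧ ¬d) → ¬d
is always true.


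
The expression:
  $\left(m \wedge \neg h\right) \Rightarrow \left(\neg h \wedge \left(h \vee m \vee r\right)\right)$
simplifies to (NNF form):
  $\text{True}$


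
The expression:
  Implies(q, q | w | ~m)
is always true.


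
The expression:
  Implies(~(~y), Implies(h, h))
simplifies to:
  True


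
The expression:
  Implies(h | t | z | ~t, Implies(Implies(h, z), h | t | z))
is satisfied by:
  {t: True, z: True, h: True}
  {t: True, z: True, h: False}
  {t: True, h: True, z: False}
  {t: True, h: False, z: False}
  {z: True, h: True, t: False}
  {z: True, h: False, t: False}
  {h: True, z: False, t: False}


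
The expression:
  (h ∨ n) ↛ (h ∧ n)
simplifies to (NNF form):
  (h ∧ ¬n) ∨ (n ∧ ¬h)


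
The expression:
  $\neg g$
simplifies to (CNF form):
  $\neg g$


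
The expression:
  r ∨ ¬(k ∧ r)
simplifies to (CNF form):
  True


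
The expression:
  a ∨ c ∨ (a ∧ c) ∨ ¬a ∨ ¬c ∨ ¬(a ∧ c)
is always true.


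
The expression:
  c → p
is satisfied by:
  {p: True, c: False}
  {c: False, p: False}
  {c: True, p: True}


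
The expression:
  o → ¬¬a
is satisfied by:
  {a: True, o: False}
  {o: False, a: False}
  {o: True, a: True}


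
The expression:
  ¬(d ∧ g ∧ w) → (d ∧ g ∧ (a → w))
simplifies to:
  d ∧ g ∧ (w ∨ ¬a)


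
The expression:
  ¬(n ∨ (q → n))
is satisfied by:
  {q: True, n: False}


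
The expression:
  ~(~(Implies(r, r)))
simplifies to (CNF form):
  True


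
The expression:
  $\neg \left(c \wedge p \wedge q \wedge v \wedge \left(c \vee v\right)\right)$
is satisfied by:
  {p: False, v: False, q: False, c: False}
  {c: True, p: False, v: False, q: False}
  {q: True, p: False, v: False, c: False}
  {c: True, q: True, p: False, v: False}
  {v: True, c: False, p: False, q: False}
  {c: True, v: True, p: False, q: False}
  {q: True, v: True, c: False, p: False}
  {c: True, q: True, v: True, p: False}
  {p: True, q: False, v: False, c: False}
  {c: True, p: True, q: False, v: False}
  {q: True, p: True, c: False, v: False}
  {c: True, q: True, p: True, v: False}
  {v: True, p: True, q: False, c: False}
  {c: True, v: True, p: True, q: False}
  {q: True, v: True, p: True, c: False}


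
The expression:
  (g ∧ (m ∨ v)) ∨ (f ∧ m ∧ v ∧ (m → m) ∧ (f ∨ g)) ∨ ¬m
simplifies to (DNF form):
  g ∨ (f ∧ v) ∨ ¬m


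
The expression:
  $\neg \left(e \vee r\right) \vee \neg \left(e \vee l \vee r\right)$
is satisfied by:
  {e: False, r: False}


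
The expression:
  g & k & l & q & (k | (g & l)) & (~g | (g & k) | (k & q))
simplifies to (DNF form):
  g & k & l & q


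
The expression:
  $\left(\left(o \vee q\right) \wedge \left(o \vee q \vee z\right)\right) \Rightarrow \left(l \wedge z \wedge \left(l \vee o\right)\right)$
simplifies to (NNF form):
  $\left(l \vee \neg o\right) \wedge \left(l \vee \neg q\right) \wedge \left(z \vee \neg o\right) \wedge \left(z \vee \neg q\right)$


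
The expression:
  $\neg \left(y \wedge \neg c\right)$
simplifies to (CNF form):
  $c \vee \neg y$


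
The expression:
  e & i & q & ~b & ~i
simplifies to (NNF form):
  False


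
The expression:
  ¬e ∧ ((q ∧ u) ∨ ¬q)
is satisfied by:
  {u: True, e: False, q: False}
  {e: False, q: False, u: False}
  {q: True, u: True, e: False}


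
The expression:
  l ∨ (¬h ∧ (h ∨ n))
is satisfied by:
  {n: True, l: True, h: False}
  {l: True, h: False, n: False}
  {n: True, l: True, h: True}
  {l: True, h: True, n: False}
  {n: True, h: False, l: False}


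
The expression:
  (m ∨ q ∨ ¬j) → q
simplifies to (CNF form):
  (j ∨ q) ∧ (q ∨ ¬m)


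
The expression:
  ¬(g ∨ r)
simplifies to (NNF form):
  ¬g ∧ ¬r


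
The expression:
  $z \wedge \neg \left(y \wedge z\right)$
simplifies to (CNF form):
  $z \wedge \neg y$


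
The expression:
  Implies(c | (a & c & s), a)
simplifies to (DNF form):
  a | ~c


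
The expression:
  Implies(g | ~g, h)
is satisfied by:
  {h: True}


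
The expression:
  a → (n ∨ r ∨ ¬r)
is always true.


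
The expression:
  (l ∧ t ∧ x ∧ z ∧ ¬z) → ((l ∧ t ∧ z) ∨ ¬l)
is always true.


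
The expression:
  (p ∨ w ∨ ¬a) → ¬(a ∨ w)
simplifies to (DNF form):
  (¬a ∧ ¬w) ∨ (¬p ∧ ¬w)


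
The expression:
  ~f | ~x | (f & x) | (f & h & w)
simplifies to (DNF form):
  True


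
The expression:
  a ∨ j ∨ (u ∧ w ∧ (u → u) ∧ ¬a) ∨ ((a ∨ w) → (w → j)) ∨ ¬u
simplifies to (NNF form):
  True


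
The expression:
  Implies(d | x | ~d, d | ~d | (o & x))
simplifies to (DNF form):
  True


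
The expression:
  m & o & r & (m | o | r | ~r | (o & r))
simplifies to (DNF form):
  m & o & r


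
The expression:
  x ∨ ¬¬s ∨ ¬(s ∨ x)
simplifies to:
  True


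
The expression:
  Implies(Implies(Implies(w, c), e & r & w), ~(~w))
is always true.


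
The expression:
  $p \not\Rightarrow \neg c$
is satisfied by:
  {c: True, p: True}


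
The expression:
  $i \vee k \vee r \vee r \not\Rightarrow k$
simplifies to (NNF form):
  $i \vee k \vee r$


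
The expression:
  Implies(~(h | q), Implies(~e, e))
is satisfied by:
  {q: True, e: True, h: True}
  {q: True, e: True, h: False}
  {q: True, h: True, e: False}
  {q: True, h: False, e: False}
  {e: True, h: True, q: False}
  {e: True, h: False, q: False}
  {h: True, e: False, q: False}


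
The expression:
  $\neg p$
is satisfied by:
  {p: False}


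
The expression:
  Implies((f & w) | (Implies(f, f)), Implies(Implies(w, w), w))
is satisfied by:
  {w: True}


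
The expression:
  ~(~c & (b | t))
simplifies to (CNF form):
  (c | ~b) & (c | ~t)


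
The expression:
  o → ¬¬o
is always true.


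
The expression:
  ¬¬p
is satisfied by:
  {p: True}


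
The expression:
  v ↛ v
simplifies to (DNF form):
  False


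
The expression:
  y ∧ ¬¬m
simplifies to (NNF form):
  m ∧ y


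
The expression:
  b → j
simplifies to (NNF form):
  j ∨ ¬b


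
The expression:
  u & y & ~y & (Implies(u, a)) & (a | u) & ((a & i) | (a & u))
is never true.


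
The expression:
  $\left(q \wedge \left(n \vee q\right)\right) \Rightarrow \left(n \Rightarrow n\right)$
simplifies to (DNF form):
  $\text{True}$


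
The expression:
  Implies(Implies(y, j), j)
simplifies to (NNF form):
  j | y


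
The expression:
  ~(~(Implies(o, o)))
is always true.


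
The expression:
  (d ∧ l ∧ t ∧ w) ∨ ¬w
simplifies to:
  (d ∧ l ∧ t) ∨ ¬w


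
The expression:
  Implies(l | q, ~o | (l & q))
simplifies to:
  ~o | (l & q) | (~l & ~q)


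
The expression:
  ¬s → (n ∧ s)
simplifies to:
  s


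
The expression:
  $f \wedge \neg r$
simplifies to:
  $f \wedge \neg r$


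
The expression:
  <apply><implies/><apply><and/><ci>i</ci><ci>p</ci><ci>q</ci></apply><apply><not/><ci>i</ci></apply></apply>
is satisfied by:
  {p: False, q: False, i: False}
  {i: True, p: False, q: False}
  {q: True, p: False, i: False}
  {i: True, q: True, p: False}
  {p: True, i: False, q: False}
  {i: True, p: True, q: False}
  {q: True, p: True, i: False}


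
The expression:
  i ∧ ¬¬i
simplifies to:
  i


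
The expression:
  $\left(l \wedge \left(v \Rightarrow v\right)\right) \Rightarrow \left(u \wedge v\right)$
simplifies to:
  $\left(u \wedge v\right) \vee \neg l$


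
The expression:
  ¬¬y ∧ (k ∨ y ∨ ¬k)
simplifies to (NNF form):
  y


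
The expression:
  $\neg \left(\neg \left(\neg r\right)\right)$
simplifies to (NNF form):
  $\neg r$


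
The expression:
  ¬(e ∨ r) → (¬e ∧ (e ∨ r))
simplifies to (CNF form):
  e ∨ r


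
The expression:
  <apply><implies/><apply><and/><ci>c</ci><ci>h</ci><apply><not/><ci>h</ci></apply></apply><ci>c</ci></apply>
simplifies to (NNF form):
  <true/>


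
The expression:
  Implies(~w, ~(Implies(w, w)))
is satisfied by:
  {w: True}


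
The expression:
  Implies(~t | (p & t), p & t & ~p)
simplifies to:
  t & ~p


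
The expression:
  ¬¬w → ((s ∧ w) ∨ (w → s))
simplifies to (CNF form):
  s ∨ ¬w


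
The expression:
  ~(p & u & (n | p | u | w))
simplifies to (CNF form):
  ~p | ~u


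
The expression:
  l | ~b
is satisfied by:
  {l: True, b: False}
  {b: False, l: False}
  {b: True, l: True}


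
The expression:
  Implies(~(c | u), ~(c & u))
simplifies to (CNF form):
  True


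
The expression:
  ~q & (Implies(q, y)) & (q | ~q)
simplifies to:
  ~q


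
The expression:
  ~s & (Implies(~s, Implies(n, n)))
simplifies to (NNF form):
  ~s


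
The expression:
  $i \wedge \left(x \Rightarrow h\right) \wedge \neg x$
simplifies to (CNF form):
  $i \wedge \neg x$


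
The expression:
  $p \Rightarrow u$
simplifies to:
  $u \vee \neg p$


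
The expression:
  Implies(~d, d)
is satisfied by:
  {d: True}


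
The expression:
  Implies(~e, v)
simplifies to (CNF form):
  e | v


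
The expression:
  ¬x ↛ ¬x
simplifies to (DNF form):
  False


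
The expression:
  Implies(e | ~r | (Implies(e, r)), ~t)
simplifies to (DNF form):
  ~t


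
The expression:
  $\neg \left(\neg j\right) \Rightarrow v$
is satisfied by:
  {v: True, j: False}
  {j: False, v: False}
  {j: True, v: True}


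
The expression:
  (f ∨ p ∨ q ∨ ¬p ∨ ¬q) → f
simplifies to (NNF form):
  f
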